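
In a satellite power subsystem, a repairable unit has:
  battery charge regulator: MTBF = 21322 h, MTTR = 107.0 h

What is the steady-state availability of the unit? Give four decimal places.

A(battery charge regulator) = MTBF/(MTBF+MTTR) = 21322/(21322+107.0) = 0.9950

0.9950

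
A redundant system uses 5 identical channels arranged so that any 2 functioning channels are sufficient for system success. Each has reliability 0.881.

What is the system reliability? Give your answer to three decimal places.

0.999

R = Σ_{i=2}^{5} C(5,i) p^i (1−p)^{5−i} with p = 0.881
C(5,2)·0.881^2·0.119^3 = 0.01308
C(5,3)·0.881^3·0.119^2 = 0.09683
C(5,4)·0.881^4·0.119^1 = 0.35844
C(5,5)·0.881^5·0.119^0 = 0.53074
Sum = 0.999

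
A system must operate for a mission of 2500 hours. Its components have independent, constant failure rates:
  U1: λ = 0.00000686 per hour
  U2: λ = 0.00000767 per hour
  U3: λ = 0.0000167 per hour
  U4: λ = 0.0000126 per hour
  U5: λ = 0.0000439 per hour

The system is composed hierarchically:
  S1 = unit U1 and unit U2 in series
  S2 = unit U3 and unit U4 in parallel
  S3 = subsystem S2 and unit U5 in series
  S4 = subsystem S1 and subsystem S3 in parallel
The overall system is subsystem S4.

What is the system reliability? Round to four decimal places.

R(U1) = exp(−0.00000686 × 2500) = 0.982996
R(U2) = exp(−0.00000767 × 2500) = 0.981008
R(U3) = exp(−0.0000167 × 2500) = 0.959110
R(U4) = exp(−0.0000126 × 2500) = 0.968991
R(U5) = exp(−0.0000439 × 2500) = 0.896058
Series (U1 and U2): 0.982996 × 0.981008 = 0.964327
Parallel (U3 and U4): 1 − (1 − 0.959110)(1 − 0.968991) = 0.998732
Series ([0.998732] and U5): 0.998732 × 0.896058 = 0.894922
Parallel ([0.964327] and [0.894922]): 1 − (1 − 0.964327)(1 − 0.894922) = 0.9963

0.9963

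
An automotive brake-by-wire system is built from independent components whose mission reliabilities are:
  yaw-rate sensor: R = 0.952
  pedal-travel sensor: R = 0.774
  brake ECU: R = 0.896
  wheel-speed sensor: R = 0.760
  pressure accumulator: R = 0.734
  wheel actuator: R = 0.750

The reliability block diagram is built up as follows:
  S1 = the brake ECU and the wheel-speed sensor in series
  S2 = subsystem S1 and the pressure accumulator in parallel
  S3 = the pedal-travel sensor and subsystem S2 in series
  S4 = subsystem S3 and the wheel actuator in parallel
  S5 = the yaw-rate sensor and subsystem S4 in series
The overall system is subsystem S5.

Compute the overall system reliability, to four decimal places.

Series (brake ECU and wheel-speed sensor): 0.896000 × 0.760000 = 0.680960
Parallel ([0.680960] and pressure accumulator): 1 − (1 − 0.680960)(1 − 0.734000) = 0.915135
Series (pedal-travel sensor and [0.915135]): 0.774000 × 0.915135 = 0.708314
Parallel ([0.708314] and wheel actuator): 1 − (1 − 0.708314)(1 − 0.750000) = 0.927079
Series (yaw-rate sensor and [0.927079]): 0.952000 × 0.927079 = 0.8826

0.8826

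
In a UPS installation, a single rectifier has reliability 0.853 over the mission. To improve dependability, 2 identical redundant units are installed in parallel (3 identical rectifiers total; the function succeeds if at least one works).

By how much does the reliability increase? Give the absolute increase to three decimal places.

0.144

R_before = 0.853
R_after = 1 − (1 − 0.853)^3 = 0.997
ΔR = 0.997 − 0.853 = 0.144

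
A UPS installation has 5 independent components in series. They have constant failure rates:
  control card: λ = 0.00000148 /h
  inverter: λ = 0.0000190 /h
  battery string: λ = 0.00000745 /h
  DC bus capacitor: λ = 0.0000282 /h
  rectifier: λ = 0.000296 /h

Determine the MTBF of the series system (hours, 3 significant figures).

2840

Series of exponential components: λ_sys = Σ λ_i
λ_sys = 0.00000148 + 0.0000190 + 0.00000745 + 0.0000282 + 0.000296 = 3.5213e-04 /h
MTBF = 1 / λ_sys = 2840 h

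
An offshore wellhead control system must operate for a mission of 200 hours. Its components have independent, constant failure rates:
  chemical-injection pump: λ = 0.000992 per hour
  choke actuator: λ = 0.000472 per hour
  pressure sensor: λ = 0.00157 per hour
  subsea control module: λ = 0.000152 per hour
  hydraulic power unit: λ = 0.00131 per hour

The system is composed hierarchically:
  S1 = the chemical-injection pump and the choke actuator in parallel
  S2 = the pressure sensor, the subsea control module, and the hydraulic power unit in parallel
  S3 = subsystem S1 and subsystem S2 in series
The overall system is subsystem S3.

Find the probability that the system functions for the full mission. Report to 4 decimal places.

0.9820

R(chemical-injection pump) = exp(−0.000992 × 200) = 0.820042
R(choke actuator) = exp(−0.000472 × 200) = 0.909919
R(pressure sensor) = exp(−0.00157 × 200) = 0.730519
R(subsea control module) = exp(−0.000152 × 200) = 0.970057
R(hydraulic power unit) = exp(−0.00131 × 200) = 0.769511
Parallel (chemical-injection pump and choke actuator): 1 − (1 − 0.820042)(1 − 0.909919) = 0.983789
Parallel (pressure sensor, subsea control module, and hydraulic power unit): 1 − (1 − 0.730519)(1 − 0.970057)(1 − 0.769511) = 0.998140
Series ([0.983789] and [0.998140]): 0.983789 × 0.998140 = 0.9820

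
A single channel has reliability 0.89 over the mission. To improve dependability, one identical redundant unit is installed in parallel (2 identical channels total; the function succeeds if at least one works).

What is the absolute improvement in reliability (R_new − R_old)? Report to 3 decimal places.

R_before = 0.89
R_after = 1 − (1 − 0.89)^2 = 0.988
ΔR = 0.988 − 0.89 = 0.098

0.098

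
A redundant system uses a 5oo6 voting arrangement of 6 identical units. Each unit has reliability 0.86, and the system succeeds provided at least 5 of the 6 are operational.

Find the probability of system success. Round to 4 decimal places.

R = Σ_{i=5}^{6} C(6,i) p^i (1−p)^{6−i} with p = 0.86
C(6,5)·0.86^5·0.14^1 = 0.395159
C(6,6)·0.86^6·0.14^0 = 0.404567
Sum = 0.7997

0.7997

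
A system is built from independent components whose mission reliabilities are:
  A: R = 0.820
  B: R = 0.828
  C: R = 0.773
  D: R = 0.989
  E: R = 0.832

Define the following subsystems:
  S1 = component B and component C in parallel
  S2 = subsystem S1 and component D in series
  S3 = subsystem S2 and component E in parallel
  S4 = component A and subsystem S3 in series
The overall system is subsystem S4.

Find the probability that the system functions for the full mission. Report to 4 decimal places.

0.8132

Parallel (B and C): 1 − (1 − 0.828000)(1 − 0.773000) = 0.960956
Series ([0.960956] and D): 0.960956 × 0.989000 = 0.950385
Parallel ([0.950385] and E): 1 − (1 − 0.950385)(1 − 0.832000) = 0.991665
Series (A and [0.991665]): 0.820000 × 0.991665 = 0.8132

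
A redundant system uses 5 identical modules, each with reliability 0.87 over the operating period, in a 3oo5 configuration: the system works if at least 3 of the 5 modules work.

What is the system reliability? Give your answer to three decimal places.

R = Σ_{i=3}^{5} C(5,i) p^i (1−p)^{5−i} with p = 0.87
C(5,3)·0.87^3·0.13^2 = 0.11129
C(5,4)·0.87^4·0.13^1 = 0.37238
C(5,5)·0.87^5·0.13^0 = 0.49842
Sum = 0.982

0.982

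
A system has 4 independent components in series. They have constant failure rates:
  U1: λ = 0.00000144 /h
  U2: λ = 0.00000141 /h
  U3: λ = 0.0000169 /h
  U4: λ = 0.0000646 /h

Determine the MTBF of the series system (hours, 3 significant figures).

Series of exponential components: λ_sys = Σ λ_i
λ_sys = 0.00000144 + 0.00000141 + 0.0000169 + 0.0000646 = 8.4350e-05 /h
MTBF = 1 / λ_sys = 11900 h

11900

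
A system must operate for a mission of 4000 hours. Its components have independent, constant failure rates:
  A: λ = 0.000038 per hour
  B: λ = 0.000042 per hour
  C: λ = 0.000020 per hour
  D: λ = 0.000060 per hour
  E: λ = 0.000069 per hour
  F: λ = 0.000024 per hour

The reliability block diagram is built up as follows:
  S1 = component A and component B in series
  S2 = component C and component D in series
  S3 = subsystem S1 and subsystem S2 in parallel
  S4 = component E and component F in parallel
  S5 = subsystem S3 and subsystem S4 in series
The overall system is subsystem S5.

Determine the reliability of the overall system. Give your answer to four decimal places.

0.9046

R(A) = exp(−0.000038 × 4000) = 0.858988
R(B) = exp(−0.000042 × 4000) = 0.845354
R(C) = exp(−0.000020 × 4000) = 0.923116
R(D) = exp(−0.000060 × 4000) = 0.786628
R(E) = exp(−0.000069 × 4000) = 0.758813
R(F) = exp(−0.000024 × 4000) = 0.908464
Series (A and B): 0.858988 × 0.845354 = 0.726149
Series (C and D): 0.923116 × 0.786628 = 0.726149
Parallel ([0.726149] and [0.726149]): 1 − (1 − 0.726149)(1 − 0.726149) = 0.925006
Parallel (E and F): 1 − (1 − 0.758813)(1 − 0.908464) = 0.977923
Series ([0.925006] and [0.977923]): 0.925006 × 0.977923 = 0.9046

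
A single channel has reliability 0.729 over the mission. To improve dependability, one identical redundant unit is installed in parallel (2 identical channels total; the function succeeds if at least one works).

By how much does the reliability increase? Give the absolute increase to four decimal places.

0.1976

R_before = 0.729
R_after = 1 − (1 − 0.729)^2 = 0.9266
ΔR = 0.9266 − 0.729 = 0.1976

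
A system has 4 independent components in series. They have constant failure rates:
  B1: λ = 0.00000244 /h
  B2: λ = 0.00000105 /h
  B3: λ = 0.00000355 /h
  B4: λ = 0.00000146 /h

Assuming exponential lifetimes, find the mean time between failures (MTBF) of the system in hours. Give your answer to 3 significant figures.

118000

Series of exponential components: λ_sys = Σ λ_i
λ_sys = 0.00000244 + 0.00000105 + 0.00000355 + 0.00000146 = 8.5000e-06 /h
MTBF = 1 / λ_sys = 118000 h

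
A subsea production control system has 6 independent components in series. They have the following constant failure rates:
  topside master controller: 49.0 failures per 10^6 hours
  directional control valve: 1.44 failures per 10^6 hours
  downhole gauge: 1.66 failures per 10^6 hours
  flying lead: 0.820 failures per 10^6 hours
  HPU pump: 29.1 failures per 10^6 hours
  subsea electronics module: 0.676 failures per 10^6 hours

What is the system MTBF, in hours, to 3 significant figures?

Series of exponential components: λ_sys = Σ λ_i
λ_sys = 0.0000490 + 0.00000144 + 0.00000166 + 0.000000820 + 0.0000291 + 0.000000676 = 8.2696e-05 /h
MTBF = 1 / λ_sys = 12100 h

12100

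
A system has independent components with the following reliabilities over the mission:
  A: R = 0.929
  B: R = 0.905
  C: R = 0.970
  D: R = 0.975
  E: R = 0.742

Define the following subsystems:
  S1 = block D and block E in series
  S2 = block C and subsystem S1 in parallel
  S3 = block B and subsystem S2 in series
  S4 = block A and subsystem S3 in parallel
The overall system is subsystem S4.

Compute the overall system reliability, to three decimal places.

Series (D and E): 0.97500 × 0.74200 = 0.72345
Parallel (C and [0.72345]): 1 − (1 − 0.97000)(1 − 0.72345) = 0.99170
Series (B and [0.99170]): 0.90500 × 0.99170 = 0.89749
Parallel (A and [0.89749]): 1 − (1 − 0.92900)(1 − 0.89749) = 0.993

0.993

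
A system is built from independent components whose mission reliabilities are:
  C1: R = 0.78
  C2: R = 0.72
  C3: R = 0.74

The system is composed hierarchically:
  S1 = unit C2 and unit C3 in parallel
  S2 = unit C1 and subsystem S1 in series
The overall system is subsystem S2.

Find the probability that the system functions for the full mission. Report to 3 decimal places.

Parallel (C2 and C3): 1 − (1 − 0.72000)(1 − 0.74000) = 0.92720
Series (C1 and [0.92720]): 0.78000 × 0.92720 = 0.723

0.723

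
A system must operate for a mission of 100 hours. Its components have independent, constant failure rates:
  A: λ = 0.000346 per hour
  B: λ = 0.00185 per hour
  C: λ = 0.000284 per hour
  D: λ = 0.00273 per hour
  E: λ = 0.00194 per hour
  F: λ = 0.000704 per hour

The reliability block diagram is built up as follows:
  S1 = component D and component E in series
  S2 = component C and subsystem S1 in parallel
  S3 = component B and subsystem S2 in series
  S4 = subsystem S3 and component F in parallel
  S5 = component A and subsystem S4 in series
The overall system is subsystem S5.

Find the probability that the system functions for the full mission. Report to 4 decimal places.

R(A) = exp(−0.000346 × 100) = 0.965992
R(B) = exp(−0.00185 × 100) = 0.831104
R(C) = exp(−0.000284 × 100) = 0.971999
R(D) = exp(−0.00273 × 100) = 0.761093
R(E) = exp(−0.00194 × 100) = 0.823658
R(F) = exp(−0.000704 × 100) = 0.932021
Series (D and E): 0.761093 × 0.823658 = 0.626880
Parallel (C and [0.626880]): 1 − (1 − 0.971999)(1 − 0.626880) = 0.989552
Series (B and [0.989552]): 0.831104 × 0.989552 = 0.822421
Parallel ([0.822421] and F): 1 − (1 − 0.822421)(1 − 0.932021) = 0.987928
Series (A and [0.987928]): 0.965992 × 0.987928 = 0.9543

0.9543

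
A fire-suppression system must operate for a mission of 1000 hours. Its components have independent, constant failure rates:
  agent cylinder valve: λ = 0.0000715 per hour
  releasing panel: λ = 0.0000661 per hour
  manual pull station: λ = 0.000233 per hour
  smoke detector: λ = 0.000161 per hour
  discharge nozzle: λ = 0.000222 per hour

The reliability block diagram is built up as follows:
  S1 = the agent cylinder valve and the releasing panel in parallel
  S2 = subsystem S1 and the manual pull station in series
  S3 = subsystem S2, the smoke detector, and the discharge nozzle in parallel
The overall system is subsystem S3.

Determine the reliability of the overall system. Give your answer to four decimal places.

R(agent cylinder valve) = exp(−0.0000715 × 1000) = 0.930996
R(releasing panel) = exp(−0.0000661 × 1000) = 0.936037
R(manual pull station) = exp(−0.000233 × 1000) = 0.792154
R(smoke detector) = exp(−0.000161 × 1000) = 0.851292
R(discharge nozzle) = exp(−0.000222 × 1000) = 0.800915
Parallel (agent cylinder valve and releasing panel): 1 − (1 − 0.930996)(1 − 0.936037) = 0.995586
Series ([0.995586] and manual pull station): 0.995586 × 0.792154 = 0.788657
Parallel ([0.788657], smoke detector, and discharge nozzle): 1 − (1 − 0.788657)(1 − 0.851292)(1 − 0.800915) = 0.9937

0.9937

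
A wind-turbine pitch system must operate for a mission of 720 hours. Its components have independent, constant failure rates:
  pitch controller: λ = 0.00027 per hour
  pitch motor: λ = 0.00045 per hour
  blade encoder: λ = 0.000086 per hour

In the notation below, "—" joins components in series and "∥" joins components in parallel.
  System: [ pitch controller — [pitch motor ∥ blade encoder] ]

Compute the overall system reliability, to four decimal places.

0.8096

R(pitch controller) = exp(−0.00027 × 720) = 0.823329
R(pitch motor) = exp(−0.00045 × 720) = 0.723250
R(blade encoder) = exp(−0.000086 × 720) = 0.939958
Parallel (pitch motor and blade encoder): 1 − (1 − 0.723250)(1 − 0.939958) = 0.983383
Series (pitch controller and [0.983383]): 0.823329 × 0.983383 = 0.8096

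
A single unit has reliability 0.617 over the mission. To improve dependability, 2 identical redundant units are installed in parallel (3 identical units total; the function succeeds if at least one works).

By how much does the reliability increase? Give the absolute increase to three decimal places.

0.327

R_before = 0.617
R_after = 1 − (1 − 0.617)^3 = 0.944
ΔR = 0.944 − 0.617 = 0.327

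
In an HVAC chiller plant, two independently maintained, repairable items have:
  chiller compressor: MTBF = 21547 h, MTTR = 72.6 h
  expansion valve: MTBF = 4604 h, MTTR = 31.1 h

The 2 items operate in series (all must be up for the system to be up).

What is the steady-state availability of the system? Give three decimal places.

A(chiller compressor) = MTBF/(MTBF+MTTR) = 21547/(21547+72.6) = 0.996642
A(expansion valve) = MTBF/(MTBF+MTTR) = 4604/(4604+31.1) = 0.993290
Series availability: 0.996642 × 0.993290 = 0.990

0.990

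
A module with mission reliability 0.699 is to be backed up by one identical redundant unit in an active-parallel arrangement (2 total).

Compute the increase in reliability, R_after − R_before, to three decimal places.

R_before = 0.699
R_after = 1 − (1 − 0.699)^2 = 0.909
ΔR = 0.909 − 0.699 = 0.210

0.210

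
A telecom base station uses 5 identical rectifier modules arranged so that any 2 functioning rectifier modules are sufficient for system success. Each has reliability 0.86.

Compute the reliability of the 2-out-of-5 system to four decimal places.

R = Σ_{i=2}^{5} C(5,i) p^i (1−p)^{5−i} with p = 0.86
C(5,2)·0.86^2·0.14^3 = 0.020295
C(5,3)·0.86^3·0.14^2 = 0.124667
C(5,4)·0.86^4·0.14^1 = 0.382906
C(5,5)·0.86^5·0.14^0 = 0.470427
Sum = 0.9983

0.9983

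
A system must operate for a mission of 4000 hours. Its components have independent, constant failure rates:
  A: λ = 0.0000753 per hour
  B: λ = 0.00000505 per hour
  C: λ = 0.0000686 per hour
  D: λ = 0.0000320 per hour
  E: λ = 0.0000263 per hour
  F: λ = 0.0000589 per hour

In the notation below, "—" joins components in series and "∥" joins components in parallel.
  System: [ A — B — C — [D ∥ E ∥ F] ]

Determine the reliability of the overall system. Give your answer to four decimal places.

R(A) = exp(−0.0000753 × 4000) = 0.739930
R(B) = exp(−0.00000505 × 4000) = 0.980003
R(C) = exp(−0.0000686 × 4000) = 0.760028
R(D) = exp(−0.0000320 × 4000) = 0.879853
R(E) = exp(−0.0000263 × 4000) = 0.900144
R(F) = exp(−0.0000589 × 4000) = 0.790097
Parallel (D, E, and F): 1 − (1 − 0.879853)(1 − 0.900144)(1 − 0.790097) = 0.997482
Series (A, B, C, and [0.997482]): 0.739930 × 0.980003 × 0.760028 × 0.997482 = 0.5497

0.5497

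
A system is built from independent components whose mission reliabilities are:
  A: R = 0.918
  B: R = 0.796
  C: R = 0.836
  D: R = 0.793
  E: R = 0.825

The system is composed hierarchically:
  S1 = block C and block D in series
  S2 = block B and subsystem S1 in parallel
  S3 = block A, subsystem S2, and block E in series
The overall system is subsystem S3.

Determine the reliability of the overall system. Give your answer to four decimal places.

0.7053

Series (C and D): 0.836000 × 0.793000 = 0.662948
Parallel (B and [0.662948]): 1 − (1 − 0.796000)(1 − 0.662948) = 0.931241
Series (A, [0.931241], and E): 0.918000 × 0.931241 × 0.825000 = 0.7053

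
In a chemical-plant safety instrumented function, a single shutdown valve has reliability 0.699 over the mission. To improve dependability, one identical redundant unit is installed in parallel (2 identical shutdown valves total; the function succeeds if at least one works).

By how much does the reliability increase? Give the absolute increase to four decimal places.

0.2104

R_before = 0.699
R_after = 1 − (1 − 0.699)^2 = 0.9094
ΔR = 0.9094 − 0.699 = 0.2104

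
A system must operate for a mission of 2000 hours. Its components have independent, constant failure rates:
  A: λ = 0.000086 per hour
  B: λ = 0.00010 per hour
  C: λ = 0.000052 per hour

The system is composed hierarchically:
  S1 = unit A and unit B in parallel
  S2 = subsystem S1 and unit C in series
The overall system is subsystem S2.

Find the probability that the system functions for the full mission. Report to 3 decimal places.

0.875

R(A) = exp(−0.000086 × 2000) = 0.84198
R(B) = exp(−0.00010 × 2000) = 0.81873
R(C) = exp(−0.000052 × 2000) = 0.90123
Parallel (A and B): 1 − (1 − 0.84198)(1 − 0.81873) = 0.97136
Series ([0.97136] and C): 0.97136 × 0.90123 = 0.875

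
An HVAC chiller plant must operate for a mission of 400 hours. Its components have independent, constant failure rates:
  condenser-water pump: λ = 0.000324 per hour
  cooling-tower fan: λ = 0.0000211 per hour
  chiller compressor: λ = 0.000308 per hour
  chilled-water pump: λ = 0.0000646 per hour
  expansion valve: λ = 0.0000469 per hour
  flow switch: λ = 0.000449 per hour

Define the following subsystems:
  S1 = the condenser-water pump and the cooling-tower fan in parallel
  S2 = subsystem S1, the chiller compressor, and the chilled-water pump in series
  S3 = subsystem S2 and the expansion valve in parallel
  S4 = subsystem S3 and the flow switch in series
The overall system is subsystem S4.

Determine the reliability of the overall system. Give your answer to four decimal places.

0.8334

R(condenser-water pump) = exp(−0.000324 × 400) = 0.878447
R(cooling-tower fan) = exp(−0.0000211 × 400) = 0.991596
R(chiller compressor) = exp(−0.000308 × 400) = 0.884087
R(chilled-water pump) = exp(−0.0000646 × 400) = 0.974491
R(expansion valve) = exp(−0.0000469 × 400) = 0.981415
R(flow switch) = exp(−0.000449 × 400) = 0.835604
Parallel (condenser-water pump and cooling-tower fan): 1 − (1 − 0.878447)(1 − 0.991596) = 0.998978
Series ([0.998978], chiller compressor, and chilled-water pump): 0.998978 × 0.884087 × 0.974491 = 0.860654
Parallel ([0.860654] and expansion valve): 1 − (1 − 0.860654)(1 − 0.981415) = 0.997410
Series ([0.997410] and flow switch): 0.997410 × 0.835604 = 0.8334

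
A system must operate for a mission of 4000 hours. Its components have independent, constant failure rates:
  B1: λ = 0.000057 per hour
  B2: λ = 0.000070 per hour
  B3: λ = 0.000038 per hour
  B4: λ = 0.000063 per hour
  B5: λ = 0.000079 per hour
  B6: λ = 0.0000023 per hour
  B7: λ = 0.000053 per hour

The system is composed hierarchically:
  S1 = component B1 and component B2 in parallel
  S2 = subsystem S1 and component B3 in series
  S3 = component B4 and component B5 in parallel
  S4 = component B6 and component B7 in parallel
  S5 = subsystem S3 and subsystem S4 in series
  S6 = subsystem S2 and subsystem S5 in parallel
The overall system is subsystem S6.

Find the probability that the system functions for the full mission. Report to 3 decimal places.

R(B1) = exp(−0.000057 × 4000) = 0.79612
R(B2) = exp(−0.000070 × 4000) = 0.75578
R(B3) = exp(−0.000038 × 4000) = 0.85899
R(B4) = exp(−0.000063 × 4000) = 0.77724
R(B5) = exp(−0.000079 × 4000) = 0.72906
R(B6) = exp(−0.0000023 × 4000) = 0.99084
R(B7) = exp(−0.000053 × 4000) = 0.80896
Parallel (B1 and B2): 1 − (1 − 0.79612)(1 − 0.75578) = 0.95021
Series ([0.95021] and B3): 0.95021 × 0.85899 = 0.81622
Parallel (B4 and B5): 1 − (1 − 0.77724)(1 − 0.72906) = 0.93965
Parallel (B6 and B7): 1 − (1 − 0.99084)(1 − 0.80896) = 0.99825
Series ([0.93965] and [0.99825]): 0.93965 × 0.99825 = 0.93801
Parallel ([0.81622] and [0.93801]): 1 − (1 − 0.81622)(1 − 0.93801) = 0.989

0.989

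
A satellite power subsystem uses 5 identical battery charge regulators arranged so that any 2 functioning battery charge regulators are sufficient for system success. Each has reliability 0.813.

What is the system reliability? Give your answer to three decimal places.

0.995

R = Σ_{i=2}^{5} C(5,i) p^i (1−p)^{5−i} with p = 0.813
C(5,2)·0.813^2·0.187^3 = 0.04322
C(5,3)·0.813^3·0.187^2 = 0.18791
C(5,4)·0.813^4·0.187^1 = 0.40848
C(5,5)·0.813^5·0.187^0 = 0.35518
Sum = 0.995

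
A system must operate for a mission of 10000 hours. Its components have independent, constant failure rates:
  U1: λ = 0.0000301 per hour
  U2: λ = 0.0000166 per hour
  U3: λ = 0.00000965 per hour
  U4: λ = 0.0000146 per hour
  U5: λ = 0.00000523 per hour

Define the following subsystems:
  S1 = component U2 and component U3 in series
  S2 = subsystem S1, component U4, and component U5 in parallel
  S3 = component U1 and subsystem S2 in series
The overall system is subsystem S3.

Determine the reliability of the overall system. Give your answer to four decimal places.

R(U1) = exp(−0.0000301 × 10000) = 0.740078
R(U2) = exp(−0.0000166 × 10000) = 0.847046
R(U3) = exp(−0.00000965 × 10000) = 0.908010
R(U4) = exp(−0.0000146 × 10000) = 0.864158
R(U5) = exp(−0.00000523 × 10000) = 0.949044
Series (U2 and U3): 0.847046 × 0.908010 = 0.769126
Parallel ([0.769126], U4, and U5): 1 − (1 − 0.769126)(1 − 0.864158)(1 − 0.949044) = 0.998402
Series (U1 and [0.998402]): 0.740078 × 0.998402 = 0.7389

0.7389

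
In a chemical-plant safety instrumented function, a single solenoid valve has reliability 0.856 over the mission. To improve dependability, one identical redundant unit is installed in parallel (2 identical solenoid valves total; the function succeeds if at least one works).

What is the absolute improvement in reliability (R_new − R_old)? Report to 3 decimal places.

R_before = 0.856
R_after = 1 − (1 − 0.856)^2 = 0.979
ΔR = 0.979 − 0.856 = 0.123

0.123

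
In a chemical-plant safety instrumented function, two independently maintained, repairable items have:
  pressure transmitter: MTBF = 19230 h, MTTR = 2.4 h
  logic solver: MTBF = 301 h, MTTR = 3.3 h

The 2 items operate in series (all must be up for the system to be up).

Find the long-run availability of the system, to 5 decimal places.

A(pressure transmitter) = MTBF/(MTBF+MTTR) = 19230/(19230+2.4) = 0.999875
A(logic solver) = MTBF/(MTBF+MTTR) = 301/(301+3.3) = 0.989155
Series availability: 0.999875 × 0.989155 = 0.98903

0.98903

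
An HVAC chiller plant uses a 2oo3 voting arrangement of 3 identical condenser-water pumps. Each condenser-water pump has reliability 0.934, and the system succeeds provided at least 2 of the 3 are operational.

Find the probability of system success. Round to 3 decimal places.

R = Σ_{i=2}^{3} C(3,i) p^i (1−p)^{3−i} with p = 0.934
C(3,2)·0.934^2·0.066^1 = 0.17273
C(3,3)·0.934^3·0.066^0 = 0.81478
Sum = 0.988

0.988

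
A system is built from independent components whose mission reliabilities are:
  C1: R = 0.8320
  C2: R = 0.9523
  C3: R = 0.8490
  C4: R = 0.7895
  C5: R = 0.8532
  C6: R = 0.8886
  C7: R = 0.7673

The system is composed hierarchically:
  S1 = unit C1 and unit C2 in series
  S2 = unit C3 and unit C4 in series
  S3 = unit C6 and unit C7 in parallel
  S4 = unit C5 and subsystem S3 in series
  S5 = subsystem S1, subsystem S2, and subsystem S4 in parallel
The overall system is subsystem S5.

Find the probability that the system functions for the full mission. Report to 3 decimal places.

0.988

Series (C1 and C2): 0.83200 × 0.95230 = 0.79231
Series (C3 and C4): 0.84900 × 0.78950 = 0.67029
Parallel (C6 and C7): 1 − (1 − 0.88860)(1 − 0.76730) = 0.97408
Series (C5 and [0.97408]): 0.85320 × 0.97408 = 0.83109
Parallel ([0.79231], [0.67029], and [0.83109]): 1 − (1 − 0.79231)(1 − 0.67029)(1 − 0.83109) = 0.988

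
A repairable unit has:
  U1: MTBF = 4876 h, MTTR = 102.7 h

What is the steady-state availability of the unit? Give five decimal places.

A(U1) = MTBF/(MTBF+MTTR) = 4876/(4876+102.7) = 0.97937

0.97937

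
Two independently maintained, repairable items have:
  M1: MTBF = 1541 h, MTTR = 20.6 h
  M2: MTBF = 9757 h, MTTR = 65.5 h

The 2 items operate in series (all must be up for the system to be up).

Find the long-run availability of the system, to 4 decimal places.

A(M1) = MTBF/(MTBF+MTTR) = 1541/(1541+20.6) = 0.986808
A(M2) = MTBF/(MTBF+MTTR) = 9757/(9757+65.5) = 0.993332
Series availability: 0.986808 × 0.993332 = 0.9802

0.9802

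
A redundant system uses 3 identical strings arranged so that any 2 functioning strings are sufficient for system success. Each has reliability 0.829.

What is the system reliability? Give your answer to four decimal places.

R = Σ_{i=2}^{3} C(3,i) p^i (1−p)^{3−i} with p = 0.829
C(3,2)·0.829^2·0.171^1 = 0.352555
C(3,3)·0.829^3·0.171^0 = 0.569723
Sum = 0.9223

0.9223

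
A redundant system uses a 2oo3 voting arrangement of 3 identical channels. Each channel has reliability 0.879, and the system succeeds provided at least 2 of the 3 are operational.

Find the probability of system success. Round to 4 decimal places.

0.9596

R = Σ_{i=2}^{3} C(3,i) p^i (1−p)^{3−i} with p = 0.879
C(3,2)·0.879^2·0.121^1 = 0.280469
C(3,3)·0.879^3·0.121^0 = 0.679151
Sum = 0.9596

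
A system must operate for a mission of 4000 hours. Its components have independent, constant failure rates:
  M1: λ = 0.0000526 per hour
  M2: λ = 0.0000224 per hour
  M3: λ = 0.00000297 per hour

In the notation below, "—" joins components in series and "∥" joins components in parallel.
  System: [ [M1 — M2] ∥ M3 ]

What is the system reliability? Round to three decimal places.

0.997

R(M1) = exp(−0.0000526 × 4000) = 0.81026
R(M2) = exp(−0.0000224 × 4000) = 0.91430
R(M3) = exp(−0.00000297 × 4000) = 0.98819
Series (M1 and M2): 0.81026 × 0.91430 = 0.74082
Parallel ([0.74082] and M3): 1 − (1 − 0.74082)(1 − 0.98819) = 0.997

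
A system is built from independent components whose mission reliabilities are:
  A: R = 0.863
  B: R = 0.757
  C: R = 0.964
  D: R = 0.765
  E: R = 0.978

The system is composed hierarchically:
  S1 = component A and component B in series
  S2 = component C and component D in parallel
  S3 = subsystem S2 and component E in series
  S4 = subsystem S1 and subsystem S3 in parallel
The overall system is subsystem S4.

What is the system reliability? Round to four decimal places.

Series (A and B): 0.863000 × 0.757000 = 0.653291
Parallel (C and D): 1 − (1 − 0.964000)(1 − 0.765000) = 0.991540
Series ([0.991540] and E): 0.991540 × 0.978000 = 0.969726
Parallel ([0.653291] and [0.969726]): 1 − (1 − 0.653291)(1 − 0.969726) = 0.9895

0.9895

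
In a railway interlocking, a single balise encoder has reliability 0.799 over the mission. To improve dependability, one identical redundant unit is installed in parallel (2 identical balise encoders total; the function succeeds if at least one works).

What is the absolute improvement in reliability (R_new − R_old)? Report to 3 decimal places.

R_before = 0.799
R_after = 1 − (1 − 0.799)^2 = 0.960
ΔR = 0.960 − 0.799 = 0.161

0.161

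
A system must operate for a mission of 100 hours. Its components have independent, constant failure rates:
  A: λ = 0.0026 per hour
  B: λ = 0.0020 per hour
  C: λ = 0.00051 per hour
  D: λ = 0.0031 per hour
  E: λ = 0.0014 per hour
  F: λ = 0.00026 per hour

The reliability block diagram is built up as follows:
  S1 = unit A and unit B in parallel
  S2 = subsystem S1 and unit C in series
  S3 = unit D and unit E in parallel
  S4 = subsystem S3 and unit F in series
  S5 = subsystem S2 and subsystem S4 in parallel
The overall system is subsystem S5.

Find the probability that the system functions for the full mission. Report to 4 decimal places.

0.9947

R(A) = exp(−0.0026 × 100) = 0.771052
R(B) = exp(−0.0020 × 100) = 0.818731
R(C) = exp(−0.00051 × 100) = 0.950279
R(D) = exp(−0.0031 × 100) = 0.733447
R(E) = exp(−0.0014 × 100) = 0.869358
R(F) = exp(−0.00026 × 100) = 0.974335
Parallel (A and B): 1 − (1 − 0.771052)(1 − 0.818731) = 0.958499
Series ([0.958499] and C): 0.958499 × 0.950279 = 0.910841
Parallel (D and E): 1 − (1 − 0.733447)(1 − 0.869358) = 0.965177
Series ([0.965177] and F): 0.965177 × 0.974335 = 0.940406
Parallel ([0.910841] and [0.940406]): 1 − (1 − 0.910841)(1 − 0.940406) = 0.9947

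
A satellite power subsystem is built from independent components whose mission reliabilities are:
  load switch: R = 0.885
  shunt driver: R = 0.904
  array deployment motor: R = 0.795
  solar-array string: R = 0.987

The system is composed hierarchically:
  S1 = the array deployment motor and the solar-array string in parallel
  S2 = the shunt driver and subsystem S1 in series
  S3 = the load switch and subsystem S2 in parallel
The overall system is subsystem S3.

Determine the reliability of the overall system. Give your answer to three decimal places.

Parallel (array deployment motor and solar-array string): 1 − (1 − 0.79500)(1 − 0.98700) = 0.99734
Series (shunt driver and [0.99734]): 0.90400 × 0.99734 = 0.90160
Parallel (load switch and [0.90160]): 1 − (1 − 0.88500)(1 − 0.90160) = 0.989

0.989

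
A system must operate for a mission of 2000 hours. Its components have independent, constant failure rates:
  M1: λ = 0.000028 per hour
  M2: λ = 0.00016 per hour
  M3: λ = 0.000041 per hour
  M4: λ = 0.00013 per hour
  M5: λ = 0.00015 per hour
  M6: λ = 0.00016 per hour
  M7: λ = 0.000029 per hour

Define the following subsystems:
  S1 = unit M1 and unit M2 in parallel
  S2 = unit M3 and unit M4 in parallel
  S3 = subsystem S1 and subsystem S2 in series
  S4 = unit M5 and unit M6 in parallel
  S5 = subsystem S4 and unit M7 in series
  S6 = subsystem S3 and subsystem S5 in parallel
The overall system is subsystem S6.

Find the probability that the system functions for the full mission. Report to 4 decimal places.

0.9960

R(M1) = exp(−0.000028 × 2000) = 0.945539
R(M2) = exp(−0.00016 × 2000) = 0.726149
R(M3) = exp(−0.000041 × 2000) = 0.921272
R(M4) = exp(−0.00013 × 2000) = 0.771052
R(M5) = exp(−0.00015 × 2000) = 0.740818
R(M6) = exp(−0.00016 × 2000) = 0.726149
R(M7) = exp(−0.000029 × 2000) = 0.943650
Parallel (M1 and M2): 1 − (1 − 0.945539)(1 − 0.726149) = 0.985086
Parallel (M3 and M4): 1 − (1 − 0.921272)(1 − 0.771052) = 0.981975
Series ([0.985086] and [0.981975]): 0.985086 × 0.981975 = 0.967330
Parallel (M5 and M6): 1 − (1 − 0.740818)(1 − 0.726149) = 0.929023
Series ([0.929023] and M7): 0.929023 × 0.943650 = 0.876673
Parallel ([0.967330] and [0.876673]): 1 − (1 − 0.967330)(1 − 0.876673) = 0.9960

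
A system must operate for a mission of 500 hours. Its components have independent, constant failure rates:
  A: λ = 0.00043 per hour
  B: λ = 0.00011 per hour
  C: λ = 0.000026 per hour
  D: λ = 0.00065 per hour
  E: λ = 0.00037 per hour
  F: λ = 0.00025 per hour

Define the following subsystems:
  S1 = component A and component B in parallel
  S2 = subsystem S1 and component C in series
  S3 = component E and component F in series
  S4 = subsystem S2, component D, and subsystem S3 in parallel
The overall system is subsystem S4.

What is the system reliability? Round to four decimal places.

0.9983

R(A) = exp(−0.00043 × 500) = 0.806541
R(B) = exp(−0.00011 × 500) = 0.946485
R(C) = exp(−0.000026 × 500) = 0.987084
R(D) = exp(−0.00065 × 500) = 0.722527
R(E) = exp(−0.00037 × 500) = 0.831104
R(F) = exp(−0.00025 × 500) = 0.882497
Parallel (A and B): 1 − (1 − 0.806541)(1 − 0.946485) = 0.989647
Series ([0.989647] and C): 0.989647 × 0.987084 = 0.976865
Series (E and F): 0.831104 × 0.882497 = 0.733447
Parallel ([0.976865], D, and [0.733447]): 1 − (1 − 0.976865)(1 − 0.722527)(1 − 0.733447) = 0.9983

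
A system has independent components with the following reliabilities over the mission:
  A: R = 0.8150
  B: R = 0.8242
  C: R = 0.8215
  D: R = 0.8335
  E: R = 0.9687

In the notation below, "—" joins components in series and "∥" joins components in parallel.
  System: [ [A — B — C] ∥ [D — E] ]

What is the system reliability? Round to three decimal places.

Series (A, B, and C): 0.81500 × 0.82420 × 0.82150 = 0.55182
Series (D and E): 0.83350 × 0.96870 = 0.80741
Parallel ([0.55182] and [0.80741]): 1 − (1 − 0.55182)(1 − 0.80741) = 0.914

0.914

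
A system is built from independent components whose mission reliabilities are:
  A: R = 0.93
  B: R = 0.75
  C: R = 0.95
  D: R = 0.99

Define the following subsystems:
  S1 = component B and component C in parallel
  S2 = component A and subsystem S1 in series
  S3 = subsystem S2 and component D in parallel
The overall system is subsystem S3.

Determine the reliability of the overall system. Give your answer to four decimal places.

0.9992

Parallel (B and C): 1 − (1 − 0.750000)(1 − 0.950000) = 0.987500
Series (A and [0.987500]): 0.930000 × 0.987500 = 0.918375
Parallel ([0.918375] and D): 1 − (1 − 0.918375)(1 − 0.990000) = 0.9992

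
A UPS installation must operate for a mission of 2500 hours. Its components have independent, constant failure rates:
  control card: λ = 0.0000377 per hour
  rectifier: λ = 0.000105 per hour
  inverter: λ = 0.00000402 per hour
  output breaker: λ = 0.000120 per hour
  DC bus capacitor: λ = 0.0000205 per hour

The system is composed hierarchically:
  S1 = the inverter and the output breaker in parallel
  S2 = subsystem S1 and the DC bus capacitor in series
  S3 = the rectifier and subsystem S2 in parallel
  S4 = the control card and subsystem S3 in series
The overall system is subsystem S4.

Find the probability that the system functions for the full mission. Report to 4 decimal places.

R(control card) = exp(−0.0000377 × 2500) = 0.910055
R(rectifier) = exp(−0.000105 × 2500) = 0.769126
R(inverter) = exp(−0.00000402 × 2500) = 0.990000
R(output breaker) = exp(−0.000120 × 2500) = 0.740818
R(DC bus capacitor) = exp(−0.0000205 × 2500) = 0.950041
Parallel (inverter and output breaker): 1 − (1 − 0.990000)(1 − 0.740818) = 0.997408
Series ([0.997408] and DC bus capacitor): 0.997408 × 0.950041 = 0.947578
Parallel (rectifier and [0.947578]): 1 − (1 − 0.769126)(1 − 0.947578) = 0.987897
Series (control card and [0.987897]): 0.910055 × 0.987897 = 0.8990

0.8990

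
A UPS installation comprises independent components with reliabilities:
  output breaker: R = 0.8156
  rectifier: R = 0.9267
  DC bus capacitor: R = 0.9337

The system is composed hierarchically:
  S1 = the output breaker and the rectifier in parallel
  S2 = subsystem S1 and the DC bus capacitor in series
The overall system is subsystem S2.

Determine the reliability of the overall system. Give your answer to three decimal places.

Parallel (output breaker and rectifier): 1 − (1 − 0.81560)(1 − 0.92670) = 0.98648
Series ([0.98648] and DC bus capacitor): 0.98648 × 0.93370 = 0.921

0.921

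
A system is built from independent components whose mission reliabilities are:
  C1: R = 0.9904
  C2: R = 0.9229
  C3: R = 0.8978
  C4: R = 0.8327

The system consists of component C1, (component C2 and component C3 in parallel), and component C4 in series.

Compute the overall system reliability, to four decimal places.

Parallel (C2 and C3): 1 − (1 − 0.922900)(1 − 0.897800) = 0.992120
Series (C1, [0.992120], and C4): 0.990400 × 0.992120 × 0.832700 = 0.8182

0.8182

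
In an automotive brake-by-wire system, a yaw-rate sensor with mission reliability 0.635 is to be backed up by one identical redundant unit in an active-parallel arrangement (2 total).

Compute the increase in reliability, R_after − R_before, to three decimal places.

0.232

R_before = 0.635
R_after = 1 − (1 − 0.635)^2 = 0.867
ΔR = 0.867 − 0.635 = 0.232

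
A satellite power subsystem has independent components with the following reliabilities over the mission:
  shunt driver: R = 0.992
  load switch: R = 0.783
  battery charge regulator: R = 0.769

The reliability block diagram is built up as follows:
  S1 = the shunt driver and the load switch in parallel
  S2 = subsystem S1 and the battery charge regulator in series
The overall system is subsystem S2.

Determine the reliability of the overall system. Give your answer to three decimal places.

Parallel (shunt driver and load switch): 1 − (1 − 0.99200)(1 − 0.78300) = 0.99826
Series ([0.99826] and battery charge regulator): 0.99826 × 0.76900 = 0.768

0.768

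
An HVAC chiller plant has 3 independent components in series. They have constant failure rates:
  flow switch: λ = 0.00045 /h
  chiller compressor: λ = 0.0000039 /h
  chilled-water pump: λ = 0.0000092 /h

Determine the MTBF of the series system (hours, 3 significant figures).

Series of exponential components: λ_sys = Σ λ_i
λ_sys = 0.00045 + 0.0000039 + 0.0000092 = 4.6310e-04 /h
MTBF = 1 / λ_sys = 2160 h

2160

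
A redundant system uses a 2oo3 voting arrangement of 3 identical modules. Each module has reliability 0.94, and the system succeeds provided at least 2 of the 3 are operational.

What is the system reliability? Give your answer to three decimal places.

0.990

R = Σ_{i=2}^{3} C(3,i) p^i (1−p)^{3−i} with p = 0.94
C(3,2)·0.94^2·0.06^1 = 0.15905
C(3,3)·0.94^3·0.06^0 = 0.83058
Sum = 0.990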